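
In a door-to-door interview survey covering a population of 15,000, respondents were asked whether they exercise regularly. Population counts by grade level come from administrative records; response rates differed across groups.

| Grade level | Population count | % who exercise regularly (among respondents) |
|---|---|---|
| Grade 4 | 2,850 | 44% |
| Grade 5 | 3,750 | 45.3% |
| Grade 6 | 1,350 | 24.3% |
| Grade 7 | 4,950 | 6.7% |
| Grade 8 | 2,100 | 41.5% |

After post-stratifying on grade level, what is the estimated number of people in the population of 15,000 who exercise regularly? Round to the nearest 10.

Each cell contributes its population count × the respondent rate:
  Grade 4: 2,850 × 44% = 1254
  Grade 5: 3,750 × 45.3% = 1698.75
  Grade 6: 1,350 × 24.3% = 328.05
  Grade 7: 4,950 × 6.7% = 331.65
  Grade 8: 2,100 × 41.5% = 871.5
Estimated total = 4483.95 → 4,480.

4,480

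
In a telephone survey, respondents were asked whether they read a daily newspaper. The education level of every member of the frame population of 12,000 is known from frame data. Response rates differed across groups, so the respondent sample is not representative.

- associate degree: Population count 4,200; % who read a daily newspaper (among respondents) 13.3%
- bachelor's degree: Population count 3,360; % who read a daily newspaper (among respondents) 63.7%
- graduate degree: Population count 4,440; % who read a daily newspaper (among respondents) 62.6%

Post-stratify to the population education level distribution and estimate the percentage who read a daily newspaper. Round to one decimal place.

45.7%

Reweight to the known education level distribution:
  associate degree: (4,200/12,000) × 13.3 = 4.655
  bachelor's degree: (3,360/12,000) × 63.7 = 17.836
  graduate degree: (4,440/12,000) × 62.6 = 23.162
Post-stratified estimate = 45.653 → 45.7%.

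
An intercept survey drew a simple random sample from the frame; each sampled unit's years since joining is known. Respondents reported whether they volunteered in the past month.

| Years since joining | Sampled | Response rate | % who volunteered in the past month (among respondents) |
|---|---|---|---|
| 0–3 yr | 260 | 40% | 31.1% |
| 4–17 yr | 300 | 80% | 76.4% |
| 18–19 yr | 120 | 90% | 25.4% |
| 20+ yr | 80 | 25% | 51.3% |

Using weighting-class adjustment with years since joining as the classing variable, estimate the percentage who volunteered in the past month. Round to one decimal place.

Each respondent's weight = sampled/responded in their class; summing within a class gives n_sampled, so:
  0–3 yr: 260 × 31.1 = 8086
  4–17 yr: 300 × 76.4 = 22,920
  18–19 yr: 120 × 25.4 = 3048
  20+ yr: 80 × 51.3 = 4104
Adjusted estimate = 38,158 / 760 = 50.2079 → 50.2%.

50.2%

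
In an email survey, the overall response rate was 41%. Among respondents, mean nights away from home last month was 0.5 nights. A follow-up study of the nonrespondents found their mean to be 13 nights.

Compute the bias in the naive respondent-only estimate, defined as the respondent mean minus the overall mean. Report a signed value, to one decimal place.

Nonresponse fraction = 1 − 0.41 = 0.59.
Bias = (nonresponse fraction) × (respondent mean − nonrespondent mean)
     = 0.59 × (0.5 − 13) = 0.59 × -12.5 = -7.375.

-7.4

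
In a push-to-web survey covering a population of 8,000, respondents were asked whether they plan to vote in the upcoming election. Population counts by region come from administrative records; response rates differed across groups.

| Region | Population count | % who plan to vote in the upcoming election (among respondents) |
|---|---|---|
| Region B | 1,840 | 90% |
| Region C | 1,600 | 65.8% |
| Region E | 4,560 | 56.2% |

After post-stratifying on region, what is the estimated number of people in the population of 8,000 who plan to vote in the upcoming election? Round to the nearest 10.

Apply each group's respondent rate to its population count:
  Region B: 1,840 × 90% = 1656
  Region C: 1,600 × 65.8% = 1052.8
  Region E: 4,560 × 56.2% = 2562.72
Estimated total = 5271.52 → 5,270.

5,270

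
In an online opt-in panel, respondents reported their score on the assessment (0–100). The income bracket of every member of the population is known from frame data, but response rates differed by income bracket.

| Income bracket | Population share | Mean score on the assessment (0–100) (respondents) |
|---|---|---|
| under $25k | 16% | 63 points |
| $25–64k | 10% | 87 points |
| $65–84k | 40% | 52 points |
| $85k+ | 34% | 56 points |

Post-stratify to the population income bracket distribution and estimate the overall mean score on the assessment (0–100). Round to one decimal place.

58.6

Each cell contributes population-share × respondent value:
  under $25k: 0.16 × 63 = 10.08
  $25–64k: 0.1 × 87 = 8.7
  $65–84k: 0.4 × 52 = 20.8
  $85k+: 0.34 × 56 = 19.04
Post-stratified estimate = 58.62 → 58.6.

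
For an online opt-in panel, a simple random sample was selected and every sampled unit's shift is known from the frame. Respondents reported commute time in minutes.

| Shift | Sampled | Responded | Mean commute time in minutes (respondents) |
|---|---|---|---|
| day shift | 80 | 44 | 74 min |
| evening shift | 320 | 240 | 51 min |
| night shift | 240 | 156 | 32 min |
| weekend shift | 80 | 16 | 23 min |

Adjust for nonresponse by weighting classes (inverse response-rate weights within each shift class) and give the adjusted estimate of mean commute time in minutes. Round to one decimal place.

44.1

Response rates by class: day shift 44/80 = 55%, evening shift 240/320 = 75%, night shift 156/240 = 65%, weekend shift 16/80 = 20%.
Each respondent's weight = sampled/responded in their class; summing within a class gives n_sampled, so:
  day shift: 80 × 74 = 5920
  evening shift: 320 × 51 = 16,320
  night shift: 240 × 32 = 7680
  weekend shift: 80 × 23 = 1840
Adjusted estimate = 31,760 / 720 = 44.1111 → 44.1.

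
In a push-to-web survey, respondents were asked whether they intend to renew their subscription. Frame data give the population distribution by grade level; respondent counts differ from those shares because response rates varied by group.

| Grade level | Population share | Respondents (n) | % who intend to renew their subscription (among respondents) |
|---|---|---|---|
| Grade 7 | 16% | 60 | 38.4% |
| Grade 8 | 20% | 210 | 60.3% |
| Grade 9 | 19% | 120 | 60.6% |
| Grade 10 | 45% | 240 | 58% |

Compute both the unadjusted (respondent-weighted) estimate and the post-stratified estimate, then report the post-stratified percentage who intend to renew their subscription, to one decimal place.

Without adjustment, the pooled respondent share is:
  (60/630)×38.4 + (210/630)×60.3 + (120/630)×60.6 + (240/630)×58 = 57.3952%
Reweighting by population grade level shares:
  0.16×38.4 + 0.2×60.3 + 0.19×60.6 + 0.45×58 = 55.818%

55.8%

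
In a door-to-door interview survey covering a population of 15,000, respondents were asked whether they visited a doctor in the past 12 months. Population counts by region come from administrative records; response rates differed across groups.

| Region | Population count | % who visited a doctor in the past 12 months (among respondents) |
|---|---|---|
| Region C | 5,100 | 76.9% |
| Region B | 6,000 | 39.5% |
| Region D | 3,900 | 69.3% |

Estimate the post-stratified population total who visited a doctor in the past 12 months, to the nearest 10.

8,990

Estimated count per cell = population count × respondent percentage:
  Region C: 5,100 × 76.9% = 3921.9
  Region B: 6,000 × 39.5% = 2370
  Region D: 3,900 × 69.3% = 2702.7
Estimated total = 8994.6 → 8,990.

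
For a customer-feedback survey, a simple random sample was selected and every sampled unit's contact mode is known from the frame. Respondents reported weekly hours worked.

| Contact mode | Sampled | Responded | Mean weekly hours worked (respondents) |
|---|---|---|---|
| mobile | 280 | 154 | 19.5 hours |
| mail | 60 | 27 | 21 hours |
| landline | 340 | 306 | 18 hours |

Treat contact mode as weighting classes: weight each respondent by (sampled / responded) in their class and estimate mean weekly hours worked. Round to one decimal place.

Class response rates: mobile 154/280 = 55%, mail 27/60 = 45%, landline 306/340 = 90%.
Inverse-response-rate weighting restores each class to its sampled count, so class totals weight by n_sampled:
  mobile: 280 × 19.5 = 5460
  mail: 60 × 21 = 1260
  landline: 340 × 18 = 6120
Adjusted estimate = 12,840 / 680 = 18.8824 → 18.9.

18.9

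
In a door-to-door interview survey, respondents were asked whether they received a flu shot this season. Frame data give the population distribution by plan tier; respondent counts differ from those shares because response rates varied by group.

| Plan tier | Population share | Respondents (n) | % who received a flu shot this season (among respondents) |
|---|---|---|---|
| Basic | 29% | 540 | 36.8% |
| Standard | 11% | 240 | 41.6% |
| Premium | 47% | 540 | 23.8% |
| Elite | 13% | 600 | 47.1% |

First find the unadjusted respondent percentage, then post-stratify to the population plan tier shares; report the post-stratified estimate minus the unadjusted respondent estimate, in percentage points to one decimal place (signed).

-4.4 percentage points

Naive respondent-only estimate (weights = respondent counts):
  (540/1920)×36.8 + (240/1920)×41.6 + (540/1920)×23.8 + (600/1920)×47.1 = 36.9625%
Post-stratified estimate weights by population shares:
  0.29×36.8 + 0.11×41.6 + 0.47×23.8 + 0.13×47.1 = 32.557%
Difference = 32.557 − 36.9625 = -4.4055 pp.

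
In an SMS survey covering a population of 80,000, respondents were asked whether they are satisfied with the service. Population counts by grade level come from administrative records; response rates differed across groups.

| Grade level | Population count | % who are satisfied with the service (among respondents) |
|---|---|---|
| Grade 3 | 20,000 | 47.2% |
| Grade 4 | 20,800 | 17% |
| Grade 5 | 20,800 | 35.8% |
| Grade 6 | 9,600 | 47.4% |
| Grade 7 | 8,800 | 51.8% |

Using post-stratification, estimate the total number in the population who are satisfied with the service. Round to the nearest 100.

29,500

Estimated count per cell = population count × respondent percentage:
  Grade 3: 20,000 × 47.2% = 9440
  Grade 4: 20,800 × 17% = 3536
  Grade 5: 20,800 × 35.8% = 7446.4
  Grade 6: 9,600 × 47.4% = 4550.4
  Grade 7: 8,800 × 51.8% = 4558.4
Estimated total = 29531.2 → 29,500.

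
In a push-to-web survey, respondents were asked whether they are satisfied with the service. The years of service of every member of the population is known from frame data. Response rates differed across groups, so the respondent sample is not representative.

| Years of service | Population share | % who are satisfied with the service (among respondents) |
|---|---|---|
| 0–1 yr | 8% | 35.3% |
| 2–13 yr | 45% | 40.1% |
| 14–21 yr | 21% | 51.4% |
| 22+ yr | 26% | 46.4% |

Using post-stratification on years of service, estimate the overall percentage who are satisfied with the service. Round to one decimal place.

43.7%

Each cell contributes population-share × respondent value:
  0–1 yr: 0.08 × 35.3 = 2.824
  2–13 yr: 0.45 × 40.1 = 18.045
  14–21 yr: 0.21 × 51.4 = 10.794
  22+ yr: 0.26 × 46.4 = 12.064
Post-stratified estimate = 43.727 → 43.7%.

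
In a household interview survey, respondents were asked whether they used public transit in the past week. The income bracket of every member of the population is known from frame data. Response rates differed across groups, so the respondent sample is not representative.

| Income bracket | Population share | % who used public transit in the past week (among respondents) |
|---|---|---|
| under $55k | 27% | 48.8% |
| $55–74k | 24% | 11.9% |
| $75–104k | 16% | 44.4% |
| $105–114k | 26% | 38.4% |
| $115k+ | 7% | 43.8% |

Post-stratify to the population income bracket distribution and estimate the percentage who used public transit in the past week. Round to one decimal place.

36.2%

Reweight to the known income bracket distribution:
  under $55k: 0.27 × 48.8 = 13.176
  $55–74k: 0.24 × 11.9 = 2.856
  $75–104k: 0.16 × 44.4 = 7.104
  $105–114k: 0.26 × 38.4 = 9.984
  $115k+: 0.07 × 43.8 = 3.066
Post-stratified estimate = 36.186 → 36.2%.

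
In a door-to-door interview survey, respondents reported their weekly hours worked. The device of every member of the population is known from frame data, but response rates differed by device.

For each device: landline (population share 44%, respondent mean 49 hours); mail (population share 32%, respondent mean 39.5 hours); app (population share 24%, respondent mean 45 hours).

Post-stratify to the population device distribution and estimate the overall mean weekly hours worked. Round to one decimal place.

Post-stratification weights by population share, not respondent share:
  landline: 0.44 × 49 = 21.56
  mail: 0.32 × 39.5 = 12.64
  app: 0.24 × 45 = 10.8
Post-stratified estimate = 45 → 45.0.

45.0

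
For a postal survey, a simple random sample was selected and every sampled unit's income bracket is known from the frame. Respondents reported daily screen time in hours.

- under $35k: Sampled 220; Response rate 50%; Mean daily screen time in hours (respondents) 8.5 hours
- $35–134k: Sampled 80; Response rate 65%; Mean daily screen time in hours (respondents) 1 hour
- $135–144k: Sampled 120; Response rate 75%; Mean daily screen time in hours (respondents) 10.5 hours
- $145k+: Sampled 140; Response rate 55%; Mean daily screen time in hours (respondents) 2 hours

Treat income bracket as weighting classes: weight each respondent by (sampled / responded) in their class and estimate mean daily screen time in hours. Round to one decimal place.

6.2

With weight = n_sampled/n_responded per class, the weighted class total is n_sampled:
  under $35k: 220 × 8.5 = 1870
  $35–134k: 80 × 1 = 80
  $135–144k: 120 × 10.5 = 1260
  $145k+: 140 × 2 = 280
Adjusted estimate = 3490 / 560 = 6.23214 → 6.2.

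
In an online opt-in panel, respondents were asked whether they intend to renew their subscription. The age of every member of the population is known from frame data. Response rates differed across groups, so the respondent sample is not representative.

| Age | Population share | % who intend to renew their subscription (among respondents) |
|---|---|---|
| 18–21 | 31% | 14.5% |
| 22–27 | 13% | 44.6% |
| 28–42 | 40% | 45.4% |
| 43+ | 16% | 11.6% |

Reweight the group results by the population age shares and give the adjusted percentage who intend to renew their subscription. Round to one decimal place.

Each cell contributes population-share × respondent value:
  18–21: 0.31 × 14.5 = 4.495
  22–27: 0.13 × 44.6 = 5.798
  28–42: 0.4 × 45.4 = 18.16
  43+: 0.16 × 11.6 = 1.856
Post-stratified estimate = 30.309 → 30.3%.

30.3%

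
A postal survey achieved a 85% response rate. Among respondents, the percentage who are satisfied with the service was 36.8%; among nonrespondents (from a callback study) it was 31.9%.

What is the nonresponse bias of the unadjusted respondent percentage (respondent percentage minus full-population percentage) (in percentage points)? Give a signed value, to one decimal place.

Nonresponse fraction = 1 − 0.85 = 0.15.
Bias = (nonresponse fraction) × (respondent percentage − nonrespondent percentage)
     = 0.15 × (36.8 − 31.9) = 0.15 × 4.9 = 0.735.

+0.7 percentage points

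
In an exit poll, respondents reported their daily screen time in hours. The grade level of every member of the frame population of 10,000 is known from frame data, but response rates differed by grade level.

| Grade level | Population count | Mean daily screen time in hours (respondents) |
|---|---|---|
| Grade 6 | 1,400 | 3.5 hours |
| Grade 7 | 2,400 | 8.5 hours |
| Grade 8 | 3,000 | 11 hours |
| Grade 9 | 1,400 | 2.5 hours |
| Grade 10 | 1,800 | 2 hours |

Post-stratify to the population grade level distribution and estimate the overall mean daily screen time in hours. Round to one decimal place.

Reweight to the known grade level distribution:
  Grade 6: (1,400/10,000) × 3.5 = 0.49
  Grade 7: (2,400/10,000) × 8.5 = 2.04
  Grade 8: (3,000/10,000) × 11 = 3.3
  Grade 9: (1,400/10,000) × 2.5 = 0.35
  Grade 10: (1,800/10,000) × 2 = 0.36
Post-stratified estimate = 6.54 → 6.5.

6.5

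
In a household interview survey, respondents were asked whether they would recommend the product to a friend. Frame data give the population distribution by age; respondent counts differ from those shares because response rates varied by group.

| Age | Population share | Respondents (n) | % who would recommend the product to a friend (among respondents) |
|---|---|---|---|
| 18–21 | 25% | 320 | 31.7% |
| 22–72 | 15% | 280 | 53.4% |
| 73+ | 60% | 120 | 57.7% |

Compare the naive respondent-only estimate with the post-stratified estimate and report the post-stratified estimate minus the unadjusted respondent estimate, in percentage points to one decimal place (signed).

+6.1 percentage points

Naive respondent-only estimate (weights = respondent counts):
  (320/720)×31.7 + (280/720)×53.4 + (120/720)×57.7 = 44.4722%
Post-stratified estimate weights by population shares:
  0.25×31.7 + 0.15×53.4 + 0.6×57.7 = 50.555%
Difference = 50.555 − 44.4722 = 6.0828 pp.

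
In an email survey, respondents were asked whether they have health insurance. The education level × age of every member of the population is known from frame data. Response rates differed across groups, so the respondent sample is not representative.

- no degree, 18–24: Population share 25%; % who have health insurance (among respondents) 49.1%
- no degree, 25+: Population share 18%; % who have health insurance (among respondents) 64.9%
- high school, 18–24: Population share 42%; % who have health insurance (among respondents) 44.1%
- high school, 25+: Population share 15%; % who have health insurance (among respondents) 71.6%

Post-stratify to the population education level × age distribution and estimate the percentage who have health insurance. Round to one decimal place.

53.2%

Each cell contributes population-share × respondent value:
  no degree, 18–24: 0.25 × 49.1 = 12.275
  no degree, 25+: 0.18 × 64.9 = 11.682
  high school, 18–24: 0.42 × 44.1 = 18.522
  high school, 25+: 0.15 × 71.6 = 10.74
Post-stratified estimate = 53.219 → 53.2%.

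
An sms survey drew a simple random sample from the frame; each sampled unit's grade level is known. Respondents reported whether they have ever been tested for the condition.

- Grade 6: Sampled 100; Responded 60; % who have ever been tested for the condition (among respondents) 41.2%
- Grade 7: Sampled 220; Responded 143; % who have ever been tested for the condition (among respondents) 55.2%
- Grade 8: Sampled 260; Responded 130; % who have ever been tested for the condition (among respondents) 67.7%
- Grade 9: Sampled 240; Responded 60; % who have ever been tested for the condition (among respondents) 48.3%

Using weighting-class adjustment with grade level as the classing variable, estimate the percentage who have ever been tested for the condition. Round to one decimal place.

55.4%

Response rates by class: Grade 6 60/100 = 60%, Grade 7 143/220 = 65%, Grade 8 130/260 = 50%, Grade 9 60/240 = 25%.
Weighting each respondent by the inverse class response rate inflates each class back to its sampled size, so the class weight is n_sampled:
  Grade 6: 100 × 41.2 = 4120
  Grade 7: 220 × 55.2 = 12,144
  Grade 8: 260 × 67.7 = 17,602
  Grade 9: 240 × 48.3 = 11,592
Adjusted estimate = 45,458 / 820 = 55.4366 → 55.4%.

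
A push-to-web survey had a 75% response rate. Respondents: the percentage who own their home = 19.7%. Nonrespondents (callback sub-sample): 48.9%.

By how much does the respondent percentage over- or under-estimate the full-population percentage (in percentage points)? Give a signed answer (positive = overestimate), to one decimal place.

-7.3 percentage points

Nonresponse fraction = 1 − 0.75 = 0.25.
Bias = (nonresponse fraction) × (respondent percentage − nonrespondent percentage)
     = 0.25 × (19.7 − 48.9) = 0.25 × -29.2 = -7.3.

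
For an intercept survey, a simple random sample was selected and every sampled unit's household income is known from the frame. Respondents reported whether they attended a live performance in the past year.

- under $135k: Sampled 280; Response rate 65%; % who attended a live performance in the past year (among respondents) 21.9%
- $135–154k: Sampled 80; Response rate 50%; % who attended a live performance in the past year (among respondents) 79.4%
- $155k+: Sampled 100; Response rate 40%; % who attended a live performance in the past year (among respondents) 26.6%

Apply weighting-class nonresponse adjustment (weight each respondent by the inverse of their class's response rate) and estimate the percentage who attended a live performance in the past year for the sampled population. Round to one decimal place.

Weighting each respondent by the inverse class response rate inflates each class back to its sampled size, so the class weight is n_sampled:
  under $135k: 280 × 21.9 = 6132
  $135–154k: 80 × 79.4 = 6352
  $155k+: 100 × 26.6 = 2660
Adjusted estimate = 15,144 / 460 = 32.9217 → 32.9%.

32.9%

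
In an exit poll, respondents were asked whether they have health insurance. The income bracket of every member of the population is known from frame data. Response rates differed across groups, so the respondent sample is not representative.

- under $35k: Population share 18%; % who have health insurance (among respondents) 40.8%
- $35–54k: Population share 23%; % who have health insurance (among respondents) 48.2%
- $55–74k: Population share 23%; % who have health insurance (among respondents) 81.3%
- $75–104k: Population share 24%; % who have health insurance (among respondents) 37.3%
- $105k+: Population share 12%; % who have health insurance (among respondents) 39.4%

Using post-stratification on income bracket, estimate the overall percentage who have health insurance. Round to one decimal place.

Each cell contributes population-share × respondent value:
  under $35k: 0.18 × 40.8 = 7.344
  $35–54k: 0.23 × 48.2 = 11.086
  $55–74k: 0.23 × 81.3 = 18.699
  $75–104k: 0.24 × 37.3 = 8.952
  $105k+: 0.12 × 39.4 = 4.728
Post-stratified estimate = 50.809 → 50.8%.

50.8%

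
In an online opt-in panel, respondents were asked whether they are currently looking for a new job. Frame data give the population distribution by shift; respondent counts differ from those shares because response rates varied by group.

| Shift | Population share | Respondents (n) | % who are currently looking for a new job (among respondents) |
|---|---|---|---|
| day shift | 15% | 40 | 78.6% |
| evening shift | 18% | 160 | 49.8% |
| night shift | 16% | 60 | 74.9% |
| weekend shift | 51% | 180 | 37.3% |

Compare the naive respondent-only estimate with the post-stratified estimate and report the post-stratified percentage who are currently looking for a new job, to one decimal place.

51.8%

Unadjusted (pooled respondent) estimate weights by respondent counts:
  (40/440)×78.6 + (160/440)×49.8 + (60/440)×74.9 + (180/440)×37.3 = 50.7273%
Post-stratifying to population shares instead:
  0.15×78.6 + 0.18×49.8 + 0.16×74.9 + 0.51×37.3 = 51.761%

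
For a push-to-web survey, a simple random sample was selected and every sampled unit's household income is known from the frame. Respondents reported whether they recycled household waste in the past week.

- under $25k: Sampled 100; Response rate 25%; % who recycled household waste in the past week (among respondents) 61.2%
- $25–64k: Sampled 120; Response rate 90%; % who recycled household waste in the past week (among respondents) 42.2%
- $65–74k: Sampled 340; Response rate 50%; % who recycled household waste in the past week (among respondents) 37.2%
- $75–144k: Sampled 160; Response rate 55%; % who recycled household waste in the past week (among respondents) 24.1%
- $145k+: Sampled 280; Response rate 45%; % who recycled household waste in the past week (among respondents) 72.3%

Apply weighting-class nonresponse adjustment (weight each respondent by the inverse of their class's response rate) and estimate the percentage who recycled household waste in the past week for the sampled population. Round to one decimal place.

Each respondent's weight = sampled/responded in their class; summing within a class gives n_sampled, so:
  under $25k: 100 × 61.2 = 6120
  $25–64k: 120 × 42.2 = 5064
  $65–74k: 340 × 37.2 = 12648
  $75–144k: 160 × 24.1 = 3856
  $145k+: 280 × 72.3 = 20,244
Adjusted estimate = 47,932 / 1,000 = 47.932 → 47.9%.

47.9%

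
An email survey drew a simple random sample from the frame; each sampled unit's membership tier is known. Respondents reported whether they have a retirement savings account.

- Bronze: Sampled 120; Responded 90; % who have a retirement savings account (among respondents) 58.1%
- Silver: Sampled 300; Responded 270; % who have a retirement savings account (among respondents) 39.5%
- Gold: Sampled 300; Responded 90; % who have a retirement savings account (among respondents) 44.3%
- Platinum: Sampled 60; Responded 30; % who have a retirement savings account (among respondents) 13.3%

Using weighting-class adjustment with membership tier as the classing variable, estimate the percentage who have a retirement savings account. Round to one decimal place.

42.2%

Response rates by class: Bronze 90/120 = 75%, Silver 270/300 = 90%, Gold 90/300 = 30%, Platinum 30/60 = 50%.
With weight = n_sampled/n_responded per class, the weighted class total is n_sampled:
  Bronze: 120 × 58.1 = 6972
  Silver: 300 × 39.5 = 11,850
  Gold: 300 × 44.3 = 13,290
  Platinum: 60 × 13.3 = 798
Adjusted estimate = 32,910 / 780 = 42.1923 → 42.2%.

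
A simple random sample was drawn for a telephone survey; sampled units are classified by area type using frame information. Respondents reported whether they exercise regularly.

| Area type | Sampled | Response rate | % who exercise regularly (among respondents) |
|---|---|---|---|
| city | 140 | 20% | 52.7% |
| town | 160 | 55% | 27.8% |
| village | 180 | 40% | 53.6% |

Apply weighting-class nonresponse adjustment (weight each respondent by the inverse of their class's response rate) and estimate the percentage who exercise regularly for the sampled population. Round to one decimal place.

Each respondent's weight = sampled/responded in their class; summing within a class gives n_sampled, so:
  city: 140 × 52.7 = 7378
  town: 160 × 27.8 = 4448
  village: 180 × 53.6 = 9648
Adjusted estimate = 21,474 / 480 = 44.7375 → 44.7%.

44.7%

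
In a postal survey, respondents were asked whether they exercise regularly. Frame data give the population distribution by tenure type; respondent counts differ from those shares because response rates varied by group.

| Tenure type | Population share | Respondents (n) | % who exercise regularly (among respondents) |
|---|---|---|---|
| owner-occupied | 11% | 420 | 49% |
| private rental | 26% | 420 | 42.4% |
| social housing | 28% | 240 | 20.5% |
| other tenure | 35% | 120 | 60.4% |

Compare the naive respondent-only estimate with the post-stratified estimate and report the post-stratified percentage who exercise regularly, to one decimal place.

43.3%

Unadjusted (pooled respondent) estimate weights by respondent counts:
  (420/1200)×49 + (420/1200)×42.4 + (240/1200)×20.5 + (120/1200)×60.4 = 42.13%
Post-stratifying to population shares instead:
  0.11×49 + 0.26×42.4 + 0.28×20.5 + 0.35×60.4 = 43.294%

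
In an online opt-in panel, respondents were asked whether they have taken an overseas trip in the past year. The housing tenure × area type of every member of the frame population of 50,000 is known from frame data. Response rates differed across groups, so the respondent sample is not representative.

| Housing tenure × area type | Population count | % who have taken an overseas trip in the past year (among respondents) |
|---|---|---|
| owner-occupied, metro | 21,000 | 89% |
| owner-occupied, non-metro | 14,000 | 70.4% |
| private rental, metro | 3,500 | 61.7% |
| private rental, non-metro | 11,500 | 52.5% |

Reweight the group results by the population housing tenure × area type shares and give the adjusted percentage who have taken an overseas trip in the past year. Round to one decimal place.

73.5%

Each cell contributes population-share × respondent value:
  owner-occupied, metro: (21,000/50,000) × 89 = 37.38
  owner-occupied, non-metro: (14,000/50,000) × 70.4 = 19.712
  private rental, metro: (3,500/50,000) × 61.7 = 4.319
  private rental, non-metro: (11,500/50,000) × 52.5 = 12.075
Post-stratified estimate = 73.486 → 73.5%.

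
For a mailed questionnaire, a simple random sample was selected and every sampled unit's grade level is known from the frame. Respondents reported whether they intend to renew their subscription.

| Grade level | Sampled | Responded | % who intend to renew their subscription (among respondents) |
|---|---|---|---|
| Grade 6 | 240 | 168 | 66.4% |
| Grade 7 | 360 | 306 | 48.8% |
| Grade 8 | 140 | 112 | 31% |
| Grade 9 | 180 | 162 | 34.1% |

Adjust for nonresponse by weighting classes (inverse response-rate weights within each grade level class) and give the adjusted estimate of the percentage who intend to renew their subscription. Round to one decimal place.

Class response rates: Grade 6 168/240 = 70%, Grade 7 306/360 = 85%, Grade 8 112/140 = 80%, Grade 9 162/180 = 90%.
Inverse-response-rate weighting restores each class to its sampled count, so class totals weight by n_sampled:
  Grade 6: 240 × 66.4 = 15936
  Grade 7: 360 × 48.8 = 17,568
  Grade 8: 140 × 31 = 4340
  Grade 9: 180 × 34.1 = 6138
Adjusted estimate = 43,982 / 920 = 47.8065 → 47.8%.

47.8%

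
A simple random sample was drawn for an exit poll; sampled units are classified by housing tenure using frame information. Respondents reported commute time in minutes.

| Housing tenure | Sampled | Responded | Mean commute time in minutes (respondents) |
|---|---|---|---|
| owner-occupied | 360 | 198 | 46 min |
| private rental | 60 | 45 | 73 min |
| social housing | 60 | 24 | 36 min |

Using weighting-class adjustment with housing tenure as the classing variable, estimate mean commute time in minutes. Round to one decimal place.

Response rates by class: owner-occupied 198/360 = 55%, private rental 45/60 = 75%, social housing 24/60 = 40%.
Each respondent's weight = sampled/responded in their class; summing within a class gives n_sampled, so:
  owner-occupied: 360 × 46 = 16,560
  private rental: 60 × 73 = 4380
  social housing: 60 × 36 = 2160
Adjusted estimate = 23,100 / 480 = 48.125 → 48.1.

48.1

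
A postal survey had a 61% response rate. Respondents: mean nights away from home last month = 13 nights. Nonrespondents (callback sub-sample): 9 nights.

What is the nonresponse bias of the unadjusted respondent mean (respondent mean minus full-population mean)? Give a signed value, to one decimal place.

+1.6

Nonresponse fraction = 1 − 0.61 = 0.39.
Bias = (nonresponse fraction) × (respondent mean − nonrespondent mean)
     = 0.39 × (13 − 9) = 0.39 × 4 = 1.56.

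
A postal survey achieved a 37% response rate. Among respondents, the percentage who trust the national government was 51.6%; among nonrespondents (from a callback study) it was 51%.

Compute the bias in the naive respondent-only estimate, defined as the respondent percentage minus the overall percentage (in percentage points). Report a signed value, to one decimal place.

Nonresponse fraction = 1 − 0.37 = 0.63.
Bias = (nonresponse fraction) × (respondent percentage − nonrespondent percentage)
     = 0.63 × (51.6 − 51) = 0.63 × 0.6 = 0.378.

+0.4 percentage points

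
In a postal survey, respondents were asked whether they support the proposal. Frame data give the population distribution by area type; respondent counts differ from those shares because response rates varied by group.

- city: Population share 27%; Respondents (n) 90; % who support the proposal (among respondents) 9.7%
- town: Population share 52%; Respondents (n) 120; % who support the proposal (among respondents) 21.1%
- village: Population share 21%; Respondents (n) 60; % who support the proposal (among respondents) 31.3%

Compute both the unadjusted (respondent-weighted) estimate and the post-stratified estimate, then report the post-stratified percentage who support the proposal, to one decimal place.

Unadjusted (pooled respondent) estimate weights by respondent counts:
  (90/270)×9.7 + (120/270)×21.1 + (60/270)×31.3 = 19.5667%
Post-stratified estimate weights by population shares:
  0.27×9.7 + 0.52×21.1 + 0.21×31.3 = 20.164%

20.2%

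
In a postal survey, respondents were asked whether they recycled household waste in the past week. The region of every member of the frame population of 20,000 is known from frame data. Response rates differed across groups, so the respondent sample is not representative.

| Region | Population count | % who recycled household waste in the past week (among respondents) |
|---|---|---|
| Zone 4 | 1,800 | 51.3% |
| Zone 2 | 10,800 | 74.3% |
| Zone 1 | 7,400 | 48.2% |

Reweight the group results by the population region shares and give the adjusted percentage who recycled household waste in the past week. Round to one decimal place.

62.6%

Weight each group's respondent value by its population share:
  Zone 4: (1,800/20,000) × 51.3 = 4.617
  Zone 2: (10,800/20,000) × 74.3 = 40.122
  Zone 1: (7,400/20,000) × 48.2 = 17.834
Post-stratified estimate = 62.573 → 62.6%.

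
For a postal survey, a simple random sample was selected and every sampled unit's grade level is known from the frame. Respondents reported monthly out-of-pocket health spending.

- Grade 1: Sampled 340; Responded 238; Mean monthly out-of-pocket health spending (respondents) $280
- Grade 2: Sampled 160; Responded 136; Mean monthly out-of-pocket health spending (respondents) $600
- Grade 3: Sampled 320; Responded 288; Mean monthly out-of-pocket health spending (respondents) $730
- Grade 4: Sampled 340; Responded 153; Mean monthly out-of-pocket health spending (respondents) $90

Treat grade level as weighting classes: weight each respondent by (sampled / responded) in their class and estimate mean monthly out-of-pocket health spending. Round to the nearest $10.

Response rates by class: Grade 1 238/340 = 70%, Grade 2 136/160 = 85%, Grade 3 288/320 = 90%, Grade 4 153/340 = 45%.
With weight = n_sampled/n_responded per class, the weighted class total is n_sampled:
  Grade 1: 340 × 280 = 95,200
  Grade 2: 160 × 600 = 96,000
  Grade 3: 320 × 730 = 233,600
  Grade 4: 340 × 90 = 30,600
Adjusted estimate = 455,400 / 1,160 = 392.586 → $390.

$390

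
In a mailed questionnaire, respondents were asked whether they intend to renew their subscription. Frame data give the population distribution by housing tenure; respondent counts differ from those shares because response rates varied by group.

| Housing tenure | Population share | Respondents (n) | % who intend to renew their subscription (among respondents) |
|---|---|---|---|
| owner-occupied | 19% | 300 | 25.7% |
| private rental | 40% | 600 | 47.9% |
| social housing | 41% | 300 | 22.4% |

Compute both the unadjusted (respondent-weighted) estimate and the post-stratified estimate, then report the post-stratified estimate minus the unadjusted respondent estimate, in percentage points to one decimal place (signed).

Unadjusted (pooled respondent) estimate weights by respondent counts:
  (300/1200)×25.7 + (600/1200)×47.9 + (300/1200)×22.4 = 35.975%
Reweighting by population housing tenure shares:
  0.19×25.7 + 0.4×47.9 + 0.41×22.4 = 33.227%
Difference = 33.227 − 35.975 = -2.748 pp.

-2.7 percentage points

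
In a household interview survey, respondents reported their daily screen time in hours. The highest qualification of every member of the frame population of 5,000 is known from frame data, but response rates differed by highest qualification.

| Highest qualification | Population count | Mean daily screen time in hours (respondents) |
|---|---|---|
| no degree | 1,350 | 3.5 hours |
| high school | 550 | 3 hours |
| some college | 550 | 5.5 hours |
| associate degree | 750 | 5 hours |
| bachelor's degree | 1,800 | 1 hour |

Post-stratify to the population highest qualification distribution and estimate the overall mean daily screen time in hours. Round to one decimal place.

Reweight to the known highest qualification distribution:
  no degree: (1,350/5,000) × 3.5 = 0.945
  high school: (550/5,000) × 3 = 0.33
  some college: (550/5,000) × 5.5 = 0.605
  associate degree: (750/5,000) × 5 = 0.75
  bachelor's degree: (1,800/5,000) × 1 = 0.36
Post-stratified estimate = 2.99 → 3.0.

3.0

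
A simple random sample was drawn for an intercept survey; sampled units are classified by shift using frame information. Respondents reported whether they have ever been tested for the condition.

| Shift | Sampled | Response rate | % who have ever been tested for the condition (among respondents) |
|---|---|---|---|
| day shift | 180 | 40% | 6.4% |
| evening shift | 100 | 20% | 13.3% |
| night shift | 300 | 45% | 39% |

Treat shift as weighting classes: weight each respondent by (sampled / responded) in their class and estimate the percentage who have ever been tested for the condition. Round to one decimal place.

24.5%

With weight = n_sampled/n_responded per class, the weighted class total is n_sampled:
  day shift: 180 × 6.4 = 1152
  evening shift: 100 × 13.3 = 1330
  night shift: 300 × 39 = 11,700
Adjusted estimate = 14,182 / 580 = 24.4517 → 24.5%.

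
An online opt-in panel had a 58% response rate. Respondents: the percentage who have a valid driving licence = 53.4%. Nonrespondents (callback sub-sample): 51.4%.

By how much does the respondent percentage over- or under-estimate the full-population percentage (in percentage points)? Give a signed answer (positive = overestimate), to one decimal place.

+0.8 percentage points

Nonresponse fraction = 1 − 0.58 = 0.42.
Bias = (nonresponse fraction) × (respondent percentage − nonrespondent percentage)
     = 0.42 × (53.4 − 51.4) = 0.42 × 2 = 0.84.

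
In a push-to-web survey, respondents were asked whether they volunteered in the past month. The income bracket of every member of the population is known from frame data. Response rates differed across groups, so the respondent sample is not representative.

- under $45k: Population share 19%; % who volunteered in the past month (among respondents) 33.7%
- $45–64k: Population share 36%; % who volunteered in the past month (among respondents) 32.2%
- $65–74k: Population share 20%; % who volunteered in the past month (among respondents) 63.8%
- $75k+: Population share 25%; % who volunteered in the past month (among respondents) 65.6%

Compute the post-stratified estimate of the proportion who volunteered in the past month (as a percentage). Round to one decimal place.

47.2%

Reweight to the known income bracket distribution:
  under $45k: 0.19 × 33.7 = 6.403
  $45–64k: 0.36 × 32.2 = 11.592
  $65–74k: 0.2 × 63.8 = 12.76
  $75k+: 0.25 × 65.6 = 16.4
Post-stratified estimate = 47.155 → 47.2%.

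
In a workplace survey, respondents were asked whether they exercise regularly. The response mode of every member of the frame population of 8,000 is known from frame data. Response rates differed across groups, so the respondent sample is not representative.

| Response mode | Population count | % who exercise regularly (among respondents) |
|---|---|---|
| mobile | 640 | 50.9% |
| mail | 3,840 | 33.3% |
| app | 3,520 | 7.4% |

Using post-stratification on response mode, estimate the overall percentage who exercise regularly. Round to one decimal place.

23.3%

Weight each group's respondent value by its population share:
  mobile: (640/8,000) × 50.9 = 4.072
  mail: (3,840/8,000) × 33.3 = 15.984
  app: (3,520/8,000) × 7.4 = 3.256
Post-stratified estimate = 23.312 → 23.3%.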